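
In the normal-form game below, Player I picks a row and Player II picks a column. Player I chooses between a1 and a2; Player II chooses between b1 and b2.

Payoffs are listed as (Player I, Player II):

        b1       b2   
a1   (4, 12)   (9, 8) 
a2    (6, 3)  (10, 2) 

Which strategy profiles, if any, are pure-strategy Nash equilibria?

(a1, b1): Player I prefers a2 (6 > 4) — not an equilibrium.
(a1, b2): Player I prefers a2 (10 > 9); Player II prefers b1 (12 > 8) — not an equilibrium.
(a2, b1): Player I gets 6 ≥ 4 from a1, and Player II gets 3 ≥ 2 from b2 — Nash equilibrium.
(a2, b2): Player II prefers b1 (3 > 2) — not an equilibrium.

(a2, b1)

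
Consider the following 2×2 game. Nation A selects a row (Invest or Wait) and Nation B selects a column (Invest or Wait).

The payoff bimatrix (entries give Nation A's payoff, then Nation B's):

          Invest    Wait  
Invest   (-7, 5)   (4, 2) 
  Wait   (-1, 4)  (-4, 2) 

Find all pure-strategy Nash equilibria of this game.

(Invest, Invest): Nation A prefers Wait (-1 > -7) — not an equilibrium.
(Invest, Wait): Nation B prefers Invest (5 > 2) — not an equilibrium.
(Wait, Invest): Nation A gets -1 ≥ -7 from Invest, and Nation B gets 4 ≥ 2 from Wait — Nash equilibrium.
(Wait, Wait): Nation A prefers Invest (4 > -4); Nation B prefers Invest (4 > 2) — not an equilibrium.

(Wait, Invest)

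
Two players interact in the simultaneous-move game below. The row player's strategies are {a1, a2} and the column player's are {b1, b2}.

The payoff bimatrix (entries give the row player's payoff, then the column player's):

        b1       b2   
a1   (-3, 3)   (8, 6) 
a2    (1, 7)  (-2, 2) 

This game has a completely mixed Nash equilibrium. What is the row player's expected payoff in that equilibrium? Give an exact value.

1/7

First find y, the probability the column player plays b1, from the row player's indifference between a1 and a2: −3y + 8(1−y) = y − 2(1−y), giving y = 5/7.
Since the row player is indifferent in equilibrium, the row player's expected payoff equals the payoff from either row against (5/7, 2/7). Using a1: −3(5/7) + 8(2/7) = 1/7.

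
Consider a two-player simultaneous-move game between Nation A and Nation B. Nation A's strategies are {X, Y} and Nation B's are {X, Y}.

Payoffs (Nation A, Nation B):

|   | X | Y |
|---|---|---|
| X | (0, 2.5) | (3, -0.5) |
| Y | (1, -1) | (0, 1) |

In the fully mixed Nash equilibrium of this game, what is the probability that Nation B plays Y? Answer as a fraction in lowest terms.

1/4

Let c be the probability that Nation B plays X. In a completely mixed equilibrium, Nation A must be indifferent between X and Y.
Nation A's expected payoff from X is 3(1−c); from Y it is c.
Setting these equal: −3c + 3 = c, so c = 3/4.
Therefore Nation B plays Y with probability 1 − 3/4 = 1/4.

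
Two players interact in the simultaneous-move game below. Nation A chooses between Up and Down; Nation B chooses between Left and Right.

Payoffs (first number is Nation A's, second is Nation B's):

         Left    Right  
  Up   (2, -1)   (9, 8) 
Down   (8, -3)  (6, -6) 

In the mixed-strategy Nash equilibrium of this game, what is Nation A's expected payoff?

20/3

First find q, the probability Nation B plays Left, from Nation A's indifference between Up and Down: 2q + 9(1−q) = 8q + 6(1−q), giving q = 1/3.
Since Nation A is indifferent in equilibrium, Nation A's expected payoff equals the payoff from either row against (1/3, 2/3). Using Up: 2(1/3) + 9(2/3) = 20/3.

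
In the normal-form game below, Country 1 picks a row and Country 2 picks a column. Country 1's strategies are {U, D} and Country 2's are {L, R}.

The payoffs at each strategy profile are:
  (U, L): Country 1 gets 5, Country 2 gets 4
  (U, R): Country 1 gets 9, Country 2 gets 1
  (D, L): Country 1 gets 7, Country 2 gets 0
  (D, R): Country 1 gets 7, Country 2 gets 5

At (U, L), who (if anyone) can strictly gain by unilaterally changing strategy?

Country 1 at (U, L) earns 5; deviating to D yields 7 — a strict improvement.
Country 2 earns 4; deviating to R yields 1 — not better.
Only Country 1 has a strictly profitable deviation.

Country 1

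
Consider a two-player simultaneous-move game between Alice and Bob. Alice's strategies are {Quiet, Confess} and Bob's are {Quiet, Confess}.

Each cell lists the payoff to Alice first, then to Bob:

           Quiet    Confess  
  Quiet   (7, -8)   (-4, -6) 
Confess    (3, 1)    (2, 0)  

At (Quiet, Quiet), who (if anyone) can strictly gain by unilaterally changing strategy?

Alice at (Quiet, Quiet) earns 7; deviating to Confess yields 3 — not better.
Bob earns -8; deviating to Confess yields -6 — a strict improvement.
Only Bob has a strictly profitable deviation.

Bob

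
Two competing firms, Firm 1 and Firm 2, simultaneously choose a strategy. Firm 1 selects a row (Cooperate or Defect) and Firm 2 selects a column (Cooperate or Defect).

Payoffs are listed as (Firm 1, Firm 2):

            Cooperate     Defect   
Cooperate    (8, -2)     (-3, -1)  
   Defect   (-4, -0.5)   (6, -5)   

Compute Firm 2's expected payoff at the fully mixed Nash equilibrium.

-19/11

First find x, the probability Firm 1 plays Cooperate, from Firm 2's indifference between Cooperate and Defect: −2x − 0.5(1−x) = −x − 5(1−x), giving x = 9/11.
Since Firm 2 is indifferent in equilibrium, Firm 2's expected payoff equals the payoff from either column against (9/11, 2/11). Using Cooperate: −2(9/11) − 0.5(2/11) = -19/11.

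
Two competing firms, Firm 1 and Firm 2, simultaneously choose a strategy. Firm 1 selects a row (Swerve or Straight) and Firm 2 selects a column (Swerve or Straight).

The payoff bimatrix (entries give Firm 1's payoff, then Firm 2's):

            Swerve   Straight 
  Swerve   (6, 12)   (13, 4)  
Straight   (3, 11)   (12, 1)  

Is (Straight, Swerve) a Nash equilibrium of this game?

No

At (Straight, Swerve), Firm 1 earns 3; switching to Swerve would give 6, so Firm 1 would deviate.
Firm 2 earns 11; switching to Straight would give 1, so Firm 2 has no profitable deviation.
Since at least one player can profitably deviate, this is not a Nash equilibrium.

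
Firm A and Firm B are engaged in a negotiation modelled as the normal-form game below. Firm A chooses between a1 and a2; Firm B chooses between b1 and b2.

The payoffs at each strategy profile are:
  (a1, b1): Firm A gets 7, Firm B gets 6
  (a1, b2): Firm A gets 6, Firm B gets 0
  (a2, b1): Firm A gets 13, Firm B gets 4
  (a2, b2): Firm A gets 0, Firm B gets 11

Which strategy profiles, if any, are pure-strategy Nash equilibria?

(a1, b1): Firm A prefers a2 (13 > 7) — not an equilibrium.
(a1, b2): Firm B prefers b1 (6 > 0) — not an equilibrium.
(a2, b1): Firm B prefers b2 (11 > 4) — not an equilibrium.
(a2, b2): Firm A prefers a1 (6 > 0) — not an equilibrium.

none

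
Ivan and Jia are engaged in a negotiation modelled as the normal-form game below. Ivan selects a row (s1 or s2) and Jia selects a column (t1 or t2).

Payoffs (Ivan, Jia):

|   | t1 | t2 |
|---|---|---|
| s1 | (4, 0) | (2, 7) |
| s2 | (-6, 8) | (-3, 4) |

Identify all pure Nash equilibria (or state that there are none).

(s1, t1): Jia prefers t2 (7 > 0) — not an equilibrium.
(s1, t2): Ivan gets 2 ≥ -3 from s2, and Jia gets 7 ≥ 0 from t1 — Nash equilibrium.
(s2, t1): Ivan prefers s1 (4 > -6) — not an equilibrium.
(s2, t2): Ivan prefers s1 (2 > -3); Jia prefers t1 (8 > 4) — not an equilibrium.

(s1, t2)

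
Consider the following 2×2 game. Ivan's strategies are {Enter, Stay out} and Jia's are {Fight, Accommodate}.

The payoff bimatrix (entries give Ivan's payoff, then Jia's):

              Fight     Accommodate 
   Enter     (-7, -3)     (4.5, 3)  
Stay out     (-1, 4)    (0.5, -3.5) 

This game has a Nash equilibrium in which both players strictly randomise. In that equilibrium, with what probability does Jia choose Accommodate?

Let q be the probability that Jia plays Fight. In a completely mixed equilibrium, Ivan must be indifferent between Enter and Stay out.
Ivan's expected payoff from Enter is −7q + 4.5(1−q); from Stay out it is −q + 0.5(1−q).
Setting these equal: −11.5q + 4.5 = −1.5q + 0.5, so q = 2/5.
Therefore Jia plays Accommodate with probability 1 − 2/5 = 3/5.

3/5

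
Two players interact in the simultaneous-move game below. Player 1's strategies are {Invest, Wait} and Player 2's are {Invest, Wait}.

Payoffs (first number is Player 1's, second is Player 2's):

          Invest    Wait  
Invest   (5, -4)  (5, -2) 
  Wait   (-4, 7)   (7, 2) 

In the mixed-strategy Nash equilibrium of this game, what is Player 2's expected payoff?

-6/7

First find p, the probability Player 1 plays Invest, from Player 2's indifference between Invest and Wait: −4p + 7(1−p) = −2p + 2(1−p), giving p = 5/7.
Since Player 2 is indifferent in equilibrium, Player 2's expected payoff equals the payoff from either column against (5/7, 2/7). Using Invest: −4(5/7) + 7(2/7) = -6/7.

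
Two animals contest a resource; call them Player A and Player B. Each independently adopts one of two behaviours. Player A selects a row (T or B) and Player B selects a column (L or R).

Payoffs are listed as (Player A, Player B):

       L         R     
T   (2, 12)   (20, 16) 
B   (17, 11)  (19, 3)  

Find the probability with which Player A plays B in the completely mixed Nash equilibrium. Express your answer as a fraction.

1/3

Let x be the probability that Player A plays T. In a completely mixed equilibrium, Player B must be indifferent between L and R.
Player B's expected payoff from L is 12x + 11(1−x); from R it is 16x + 3(1−x).
Setting these equal: x + 11 = 13x + 3, so x = 2/3.
Therefore Player A plays B with probability 1 − 2/3 = 1/3.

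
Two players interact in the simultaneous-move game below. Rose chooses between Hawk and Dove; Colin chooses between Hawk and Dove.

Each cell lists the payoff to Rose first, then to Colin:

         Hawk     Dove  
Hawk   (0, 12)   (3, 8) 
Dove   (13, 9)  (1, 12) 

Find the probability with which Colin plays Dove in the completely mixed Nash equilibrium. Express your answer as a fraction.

Let y be the probability that Colin plays Hawk. In a completely mixed equilibrium, Rose must be indifferent between Hawk and Dove.
Rose's expected payoff from Hawk is 3(1−y); from Dove it is 13y + (1−y).
Setting these equal: −3y + 3 = 12y + 1, so y = 2/15.
Therefore Colin plays Dove with probability 1 − 2/15 = 13/15.

13/15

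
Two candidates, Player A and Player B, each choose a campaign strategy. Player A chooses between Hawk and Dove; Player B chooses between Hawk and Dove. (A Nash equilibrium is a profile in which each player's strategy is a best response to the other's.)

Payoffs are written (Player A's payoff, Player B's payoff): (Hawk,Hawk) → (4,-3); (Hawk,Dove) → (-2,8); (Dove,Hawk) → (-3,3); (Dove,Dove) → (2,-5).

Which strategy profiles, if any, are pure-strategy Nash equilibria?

none

(Hawk, Hawk): Player B prefers Dove (8 > -3) — not an equilibrium.
(Hawk, Dove): Player A prefers Dove (2 > -2) — not an equilibrium.
(Dove, Hawk): Player A prefers Hawk (4 > -3) — not an equilibrium.
(Dove, Dove): Player B prefers Hawk (3 > -5) — not an equilibrium.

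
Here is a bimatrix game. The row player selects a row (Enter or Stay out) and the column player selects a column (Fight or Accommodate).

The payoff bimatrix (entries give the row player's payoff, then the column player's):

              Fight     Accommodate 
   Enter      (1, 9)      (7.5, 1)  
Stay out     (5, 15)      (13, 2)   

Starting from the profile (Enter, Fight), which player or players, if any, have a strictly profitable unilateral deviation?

The row player at (Enter, Fight) earns 1; deviating to Stay out yields 5 — a strict improvement.
The column player earns 9; deviating to Accommodate yields 1 — not better.
Only the row player has a strictly profitable deviation.

The row player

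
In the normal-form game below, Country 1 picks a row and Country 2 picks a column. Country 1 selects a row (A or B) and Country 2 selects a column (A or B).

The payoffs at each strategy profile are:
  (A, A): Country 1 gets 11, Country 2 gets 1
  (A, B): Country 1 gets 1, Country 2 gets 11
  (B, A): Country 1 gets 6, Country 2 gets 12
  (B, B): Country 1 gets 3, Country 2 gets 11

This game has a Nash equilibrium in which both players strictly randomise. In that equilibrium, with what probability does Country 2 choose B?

5/7

Let c be the probability that Country 2 plays A. In a completely mixed equilibrium, Country 1 must be indifferent between A and B.
Country 1's expected payoff from A is 11c + (1−c); from B it is 6c + 3(1−c).
Setting these equal: 10c + 1 = 3c + 3, so c = 2/7.
Therefore Country 2 plays B with probability 1 − 2/7 = 5/7.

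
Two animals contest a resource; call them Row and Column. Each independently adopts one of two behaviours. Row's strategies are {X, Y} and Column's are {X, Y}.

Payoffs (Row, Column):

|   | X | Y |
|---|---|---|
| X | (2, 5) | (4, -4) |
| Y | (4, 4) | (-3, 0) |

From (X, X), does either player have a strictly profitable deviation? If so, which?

Row

Row at (X, X) earns 2; deviating to Y yields 4 — a strict improvement.
Column earns 5; deviating to Y yields -4 — not better.
Only Row has a strictly profitable deviation.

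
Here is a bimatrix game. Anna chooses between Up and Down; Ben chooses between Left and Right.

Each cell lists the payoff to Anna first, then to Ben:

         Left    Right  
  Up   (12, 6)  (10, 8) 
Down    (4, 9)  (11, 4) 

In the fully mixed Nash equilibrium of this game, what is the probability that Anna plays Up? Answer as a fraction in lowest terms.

5/7

Let r be the probability that Anna plays Up. In a completely mixed equilibrium, Ben must be indifferent between Left and Right.
Ben's expected payoff from Left is 6r + 9(1−r); from Right it is 8r + 4(1−r).
Setting these equal: −3r + 9 = 4r + 4, so r = 5/7.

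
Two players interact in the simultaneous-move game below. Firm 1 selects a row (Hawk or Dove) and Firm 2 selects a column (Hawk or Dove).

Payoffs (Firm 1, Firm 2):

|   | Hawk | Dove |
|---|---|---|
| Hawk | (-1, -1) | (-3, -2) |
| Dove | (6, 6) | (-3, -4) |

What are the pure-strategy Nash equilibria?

(Hawk, Hawk): Firm 1 prefers Dove (6 > -1) — not an equilibrium.
(Hawk, Dove): Firm 2 prefers Hawk (-1 > -2) — not an equilibrium.
(Dove, Hawk): Firm 1 gets 6 ≥ -1 from Hawk, and Firm 2 gets 6 ≥ -4 from Dove — Nash equilibrium.
(Dove, Dove): Firm 2 prefers Hawk (6 > -4) — not an equilibrium.

(Dove, Hawk)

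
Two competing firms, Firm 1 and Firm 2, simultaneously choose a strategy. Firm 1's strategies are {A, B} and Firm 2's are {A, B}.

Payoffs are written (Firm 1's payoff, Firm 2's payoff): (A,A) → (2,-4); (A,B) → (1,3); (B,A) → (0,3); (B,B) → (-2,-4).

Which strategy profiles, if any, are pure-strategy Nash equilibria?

(A, A): Firm 2 prefers B (3 > -4) — not an equilibrium.
(A, B): Firm 1 gets 1 ≥ -2 from B, and Firm 2 gets 3 ≥ -4 from A — Nash equilibrium.
(B, A): Firm 1 prefers A (2 > 0) — not an equilibrium.
(B, B): Firm 1 prefers A (1 > -2); Firm 2 prefers A (3 > -4) — not an equilibrium.

(A, B)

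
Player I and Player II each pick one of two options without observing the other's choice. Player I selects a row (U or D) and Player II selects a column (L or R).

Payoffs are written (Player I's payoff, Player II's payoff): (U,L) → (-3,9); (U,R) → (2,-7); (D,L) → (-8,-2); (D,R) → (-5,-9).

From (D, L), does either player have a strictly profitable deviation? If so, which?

Player I at (D, L) earns -8; deviating to U yields -3 — a strict improvement.
Player II earns -2; deviating to R yields -9 — not better.
Only Player I has a strictly profitable deviation.

Player I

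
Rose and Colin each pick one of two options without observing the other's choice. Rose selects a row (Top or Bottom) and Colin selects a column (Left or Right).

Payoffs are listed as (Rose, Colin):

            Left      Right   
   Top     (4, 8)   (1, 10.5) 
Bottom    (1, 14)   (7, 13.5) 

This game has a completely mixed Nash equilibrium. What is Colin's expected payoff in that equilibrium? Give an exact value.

First find p, the probability Rose plays Top, from Colin's indifference between Left and Right: 8p + 14(1−p) = 10.5p + 13.5(1−p), giving p = 1/6.
Since Colin is indifferent in equilibrium, Colin's expected payoff equals the payoff from either column against (1/6, 5/6). Using Left: 8(1/6) + 14(5/6) = 13.

13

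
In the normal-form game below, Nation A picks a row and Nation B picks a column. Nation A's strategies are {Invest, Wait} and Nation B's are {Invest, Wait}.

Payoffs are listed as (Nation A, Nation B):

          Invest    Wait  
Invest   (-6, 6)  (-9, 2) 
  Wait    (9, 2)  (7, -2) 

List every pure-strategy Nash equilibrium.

(Wait, Invest)

(Invest, Invest): Nation A prefers Wait (9 > -6) — not an equilibrium.
(Invest, Wait): Nation A prefers Wait (7 > -9); Nation B prefers Invest (6 > 2) — not an equilibrium.
(Wait, Invest): Nation A gets 9 ≥ -6 from Invest, and Nation B gets 2 ≥ -2 from Wait — Nash equilibrium.
(Wait, Wait): Nation B prefers Invest (2 > -2) — not an equilibrium.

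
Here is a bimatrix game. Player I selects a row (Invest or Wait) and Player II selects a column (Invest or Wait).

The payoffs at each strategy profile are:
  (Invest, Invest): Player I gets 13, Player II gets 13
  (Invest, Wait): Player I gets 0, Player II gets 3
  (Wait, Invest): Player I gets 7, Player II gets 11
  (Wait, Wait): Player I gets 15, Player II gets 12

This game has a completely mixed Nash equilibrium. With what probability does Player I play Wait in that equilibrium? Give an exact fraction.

10/11

Let p be the probability that Player I plays Invest. In a completely mixed equilibrium, Player II must be indifferent between Invest and Wait.
Player II's expected payoff from Invest is 13p + 11(1−p); from Wait it is 3p + 12(1−p).
Setting these equal: 2p + 11 = −9p + 12, so p = 1/11.
Therefore Player I plays Wait with probability 1 − 1/11 = 10/11.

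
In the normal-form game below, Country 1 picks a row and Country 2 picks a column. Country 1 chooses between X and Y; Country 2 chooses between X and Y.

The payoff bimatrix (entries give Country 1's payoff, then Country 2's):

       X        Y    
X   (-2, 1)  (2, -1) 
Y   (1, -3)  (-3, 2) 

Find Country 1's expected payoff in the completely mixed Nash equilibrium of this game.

First find q, the probability Country 2 plays X, from Country 1's indifference between X and Y: −2q + 2(1−q) = q − 3(1−q), giving q = 5/8.
Since Country 1 is indifferent in equilibrium, Country 1's expected payoff equals the payoff from either row against (5/8, 3/8). Using X: −2(5/8) + 2(3/8) = -1/2.

-1/2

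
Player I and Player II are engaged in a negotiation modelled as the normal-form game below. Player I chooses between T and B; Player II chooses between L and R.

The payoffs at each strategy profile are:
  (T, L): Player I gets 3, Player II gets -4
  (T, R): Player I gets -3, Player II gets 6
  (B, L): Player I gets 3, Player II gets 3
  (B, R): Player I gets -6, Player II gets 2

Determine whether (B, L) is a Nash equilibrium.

Yes

At (B, L), Player I earns 3; switching to T would give 3, so Player I has no profitable deviation.
Player II earns 3; switching to R would give 2, so Player II has no profitable deviation.
Neither player can gain by a unilateral deviation, so this profile is a Nash equilibrium.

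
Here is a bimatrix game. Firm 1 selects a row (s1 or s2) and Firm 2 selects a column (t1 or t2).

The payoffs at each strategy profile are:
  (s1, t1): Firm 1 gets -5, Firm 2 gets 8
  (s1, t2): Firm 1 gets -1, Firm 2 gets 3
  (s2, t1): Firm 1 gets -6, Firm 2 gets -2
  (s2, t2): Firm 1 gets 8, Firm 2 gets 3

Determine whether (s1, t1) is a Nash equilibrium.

At (s1, t1), Firm 1 earns -5; switching to s2 would give -6, so Firm 1 has no profitable deviation.
Firm 2 earns 8; switching to t2 would give 3, so Firm 2 has no profitable deviation.
Neither player can gain by a unilateral deviation, so this profile is a Nash equilibrium.

Yes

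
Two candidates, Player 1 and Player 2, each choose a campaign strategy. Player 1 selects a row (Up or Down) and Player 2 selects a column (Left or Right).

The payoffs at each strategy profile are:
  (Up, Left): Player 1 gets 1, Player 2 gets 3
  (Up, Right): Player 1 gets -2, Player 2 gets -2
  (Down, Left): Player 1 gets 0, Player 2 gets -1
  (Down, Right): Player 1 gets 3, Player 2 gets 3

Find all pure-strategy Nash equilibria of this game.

(Up, Left): Player 1 gets 1 ≥ 0 from Down, and Player 2 gets 3 ≥ -2 from Right — Nash equilibrium.
(Up, Right): Player 1 prefers Down (3 > -2); Player 2 prefers Left (3 > -2) — not an equilibrium.
(Down, Left): Player 1 prefers Up (1 > 0); Player 2 prefers Right (3 > -1) — not an equilibrium.
(Down, Right): Player 1 gets 3 ≥ -2 from Up, and Player 2 gets 3 ≥ -1 from Left — Nash equilibrium.

(Up, Left) and (Down, Right)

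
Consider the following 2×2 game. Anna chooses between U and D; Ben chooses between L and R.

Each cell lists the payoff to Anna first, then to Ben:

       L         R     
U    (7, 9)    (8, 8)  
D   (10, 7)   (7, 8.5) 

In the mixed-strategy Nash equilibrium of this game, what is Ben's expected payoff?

First find x, the probability Anna plays U, from Ben's indifference between L and R: 9x + 7(1−x) = 8x + 8.5(1−x), giving x = 3/5.
Since Ben is indifferent in equilibrium, Ben's expected payoff equals the payoff from either column against (3/5, 2/5). Using L: 9(3/5) + 7(2/5) = 41/5.

41/5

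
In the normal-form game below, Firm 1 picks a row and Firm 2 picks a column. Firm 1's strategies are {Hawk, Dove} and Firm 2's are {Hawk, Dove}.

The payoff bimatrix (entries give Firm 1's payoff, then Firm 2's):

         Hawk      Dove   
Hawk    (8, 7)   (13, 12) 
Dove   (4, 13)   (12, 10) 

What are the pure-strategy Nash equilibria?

(Hawk, Hawk): Firm 2 prefers Dove (12 > 7) — not an equilibrium.
(Hawk, Dove): Firm 1 gets 13 ≥ 12 from Dove, and Firm 2 gets 12 ≥ 7 from Hawk — Nash equilibrium.
(Dove, Hawk): Firm 1 prefers Hawk (8 > 4) — not an equilibrium.
(Dove, Dove): Firm 1 prefers Hawk (13 > 12); Firm 2 prefers Hawk (13 > 10) — not an equilibrium.

(Hawk, Dove)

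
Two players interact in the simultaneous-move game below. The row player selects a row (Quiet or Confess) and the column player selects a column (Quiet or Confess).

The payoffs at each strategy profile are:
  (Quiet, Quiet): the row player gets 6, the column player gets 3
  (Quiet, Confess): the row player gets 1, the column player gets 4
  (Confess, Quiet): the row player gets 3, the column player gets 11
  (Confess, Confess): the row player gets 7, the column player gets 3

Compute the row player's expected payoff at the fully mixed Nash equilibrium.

13/3

First find y, the probability the column player plays Quiet, from the row player's indifference between Quiet and Confess: 6y + (1−y) = 3y + 7(1−y), giving y = 2/3.
Since the row player is indifferent in equilibrium, the row player's expected payoff equals the payoff from either row against (2/3, 1/3). Using Quiet: 6(2/3) + (1/3) = 13/3.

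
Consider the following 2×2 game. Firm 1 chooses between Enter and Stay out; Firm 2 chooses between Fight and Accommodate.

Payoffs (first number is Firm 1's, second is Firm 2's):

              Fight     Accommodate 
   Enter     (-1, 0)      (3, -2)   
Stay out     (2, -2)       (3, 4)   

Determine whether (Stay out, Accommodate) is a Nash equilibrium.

At (Stay out, Accommodate), Firm 1 earns 3; switching to Enter would give 3, so Firm 1 has no profitable deviation.
Firm 2 earns 4; switching to Fight would give -2, so Firm 2 has no profitable deviation.
Neither player can gain by a unilateral deviation, so this profile is a Nash equilibrium.

Yes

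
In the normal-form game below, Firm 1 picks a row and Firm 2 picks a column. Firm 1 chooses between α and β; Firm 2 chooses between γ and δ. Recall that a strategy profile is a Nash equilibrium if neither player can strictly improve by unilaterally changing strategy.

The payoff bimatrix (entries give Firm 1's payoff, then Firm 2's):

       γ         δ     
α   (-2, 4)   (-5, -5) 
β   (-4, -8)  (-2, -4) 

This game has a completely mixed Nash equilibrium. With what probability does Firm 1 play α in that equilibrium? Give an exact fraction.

Let p be the probability that Firm 1 plays α. In a completely mixed equilibrium, Firm 2 must be indifferent between γ and δ.
Firm 2's expected payoff from γ is 4p − 8(1−p); from δ it is −5p − 4(1−p).
Setting these equal: 12p − 8 = −p − 4, so p = 4/13.

4/13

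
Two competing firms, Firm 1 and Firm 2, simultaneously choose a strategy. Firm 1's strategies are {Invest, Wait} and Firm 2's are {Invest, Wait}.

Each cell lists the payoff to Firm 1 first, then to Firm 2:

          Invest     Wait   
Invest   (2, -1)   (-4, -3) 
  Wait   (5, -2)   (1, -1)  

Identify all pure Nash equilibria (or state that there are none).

(Wait, Wait)

(Invest, Invest): Firm 1 prefers Wait (5 > 2) — not an equilibrium.
(Invest, Wait): Firm 1 prefers Wait (1 > -4); Firm 2 prefers Invest (-1 > -3) — not an equilibrium.
(Wait, Invest): Firm 2 prefers Wait (-1 > -2) — not an equilibrium.
(Wait, Wait): Firm 1 gets 1 ≥ -4 from Invest, and Firm 2 gets -1 ≥ -2 from Invest — Nash equilibrium.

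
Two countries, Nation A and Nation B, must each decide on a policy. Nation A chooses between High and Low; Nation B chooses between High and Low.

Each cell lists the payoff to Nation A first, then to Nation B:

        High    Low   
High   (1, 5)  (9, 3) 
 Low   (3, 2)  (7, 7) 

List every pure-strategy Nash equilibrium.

(High, High): Nation A prefers Low (3 > 1) — not an equilibrium.
(High, Low): Nation B prefers High (5 > 3) — not an equilibrium.
(Low, High): Nation B prefers Low (7 > 2) — not an equilibrium.
(Low, Low): Nation A prefers High (9 > 7) — not an equilibrium.

none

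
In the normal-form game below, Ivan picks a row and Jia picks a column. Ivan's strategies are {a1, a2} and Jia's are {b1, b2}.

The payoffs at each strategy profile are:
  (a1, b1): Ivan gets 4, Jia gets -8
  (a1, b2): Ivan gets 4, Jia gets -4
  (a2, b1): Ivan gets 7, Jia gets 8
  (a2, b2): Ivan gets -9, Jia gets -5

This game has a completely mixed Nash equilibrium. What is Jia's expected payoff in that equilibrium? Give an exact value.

-72/17

First find x, the probability Ivan plays a1, from Jia's indifference between b1 and b2: −8x + 8(1−x) = −4x − 5(1−x), giving x = 13/17.
Since Jia is indifferent in equilibrium, Jia's expected payoff equals the payoff from either column against (13/17, 4/17). Using b1: −8(13/17) + 8(4/17) = -72/17.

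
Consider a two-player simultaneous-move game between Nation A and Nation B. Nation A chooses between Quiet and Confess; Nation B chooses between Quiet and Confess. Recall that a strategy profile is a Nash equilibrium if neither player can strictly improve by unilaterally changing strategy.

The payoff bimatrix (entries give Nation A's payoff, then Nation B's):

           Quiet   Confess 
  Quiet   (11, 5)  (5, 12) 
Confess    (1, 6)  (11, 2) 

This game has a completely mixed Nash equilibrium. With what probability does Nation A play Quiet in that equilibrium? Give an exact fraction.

Let x be the probability that Nation A plays Quiet. In a completely mixed equilibrium, Nation B must be indifferent between Quiet and Confess.
Nation B's expected payoff from Quiet is 5x + 6(1−x); from Confess it is 12x + 2(1−x).
Setting these equal: −x + 6 = 10x + 2, so x = 4/11.

4/11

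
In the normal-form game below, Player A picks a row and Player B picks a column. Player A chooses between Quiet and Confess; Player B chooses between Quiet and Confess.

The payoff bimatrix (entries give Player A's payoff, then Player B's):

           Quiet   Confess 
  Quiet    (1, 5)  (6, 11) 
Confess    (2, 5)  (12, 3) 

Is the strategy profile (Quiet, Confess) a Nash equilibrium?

No

At (Quiet, Confess), Player A earns 6; switching to Confess would give 12, so Player A would deviate.
Player B earns 11; switching to Quiet would give 5, so Player B has no profitable deviation.
Since at least one player can profitably deviate, this is not a Nash equilibrium.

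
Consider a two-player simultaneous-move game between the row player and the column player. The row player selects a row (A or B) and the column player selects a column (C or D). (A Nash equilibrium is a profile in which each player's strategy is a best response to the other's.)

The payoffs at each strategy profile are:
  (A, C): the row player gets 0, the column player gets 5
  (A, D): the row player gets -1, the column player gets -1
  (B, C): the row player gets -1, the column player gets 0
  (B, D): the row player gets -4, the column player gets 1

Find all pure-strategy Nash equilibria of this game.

(A, C)

(A, C): the row player gets 0 ≥ -1 from B, and the column player gets 5 ≥ -1 from D — Nash equilibrium.
(A, D): the column player prefers C (5 > -1) — not an equilibrium.
(B, C): the row player prefers A (0 > -1); the column player prefers D (1 > 0) — not an equilibrium.
(B, D): the row player prefers A (-1 > -4) — not an equilibrium.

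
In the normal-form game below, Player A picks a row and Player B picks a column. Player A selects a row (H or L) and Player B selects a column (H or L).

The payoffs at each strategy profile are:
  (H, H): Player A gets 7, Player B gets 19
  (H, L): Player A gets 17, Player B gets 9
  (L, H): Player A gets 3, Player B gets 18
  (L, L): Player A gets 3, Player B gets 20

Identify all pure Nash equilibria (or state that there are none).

(H, H)

(H, H): Player A gets 7 ≥ 3 from L, and Player B gets 19 ≥ 9 from L — Nash equilibrium.
(H, L): Player B prefers H (19 > 9) — not an equilibrium.
(L, H): Player A prefers H (7 > 3); Player B prefers L (20 > 18) — not an equilibrium.
(L, L): Player A prefers H (17 > 3) — not an equilibrium.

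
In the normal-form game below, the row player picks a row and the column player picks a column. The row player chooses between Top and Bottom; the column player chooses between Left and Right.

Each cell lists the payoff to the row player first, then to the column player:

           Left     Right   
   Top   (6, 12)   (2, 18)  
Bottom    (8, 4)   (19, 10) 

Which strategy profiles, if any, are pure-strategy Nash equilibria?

(Top, Left): the row player prefers Bottom (8 > 6); the column player prefers Right (18 > 12) — not an equilibrium.
(Top, Right): the row player prefers Bottom (19 > 2) — not an equilibrium.
(Bottom, Left): the column player prefers Right (10 > 4) — not an equilibrium.
(Bottom, Right): the row player gets 19 ≥ 2 from Top, and the column player gets 10 ≥ 4 from Left — Nash equilibrium.

(Bottom, Right)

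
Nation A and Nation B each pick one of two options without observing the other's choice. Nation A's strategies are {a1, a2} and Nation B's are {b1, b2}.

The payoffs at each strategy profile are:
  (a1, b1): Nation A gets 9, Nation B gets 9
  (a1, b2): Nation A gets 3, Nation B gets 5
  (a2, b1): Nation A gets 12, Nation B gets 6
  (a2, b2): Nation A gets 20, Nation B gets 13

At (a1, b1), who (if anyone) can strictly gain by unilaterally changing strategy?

Nation A at (a1, b1) earns 9; deviating to a2 yields 12 — a strict improvement.
Nation B earns 9; deviating to b2 yields 5 — not better.
Only Nation A has a strictly profitable deviation.

Nation A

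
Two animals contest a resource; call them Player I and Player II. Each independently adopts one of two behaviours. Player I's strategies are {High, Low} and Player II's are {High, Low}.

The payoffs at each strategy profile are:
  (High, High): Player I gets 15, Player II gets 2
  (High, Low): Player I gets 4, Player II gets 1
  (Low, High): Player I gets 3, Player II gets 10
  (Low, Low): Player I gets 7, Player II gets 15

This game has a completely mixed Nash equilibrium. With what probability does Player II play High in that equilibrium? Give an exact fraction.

Let y be the probability that Player II plays High. In a completely mixed equilibrium, Player I must be indifferent between High and Low.
Player I's expected payoff from High is 15y + 4(1−y); from Low it is 3y + 7(1−y).
Setting these equal: 11y + 4 = −4y + 7, so y = 1/5.

1/5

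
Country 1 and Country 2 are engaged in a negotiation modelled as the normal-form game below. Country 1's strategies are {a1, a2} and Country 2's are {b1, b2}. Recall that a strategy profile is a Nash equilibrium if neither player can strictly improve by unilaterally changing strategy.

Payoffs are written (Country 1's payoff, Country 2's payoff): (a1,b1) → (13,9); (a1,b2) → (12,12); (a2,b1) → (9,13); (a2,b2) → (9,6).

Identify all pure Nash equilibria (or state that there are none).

(a1, b1): Country 2 prefers b2 (12 > 9) — not an equilibrium.
(a1, b2): Country 1 gets 12 ≥ 9 from a2, and Country 2 gets 12 ≥ 9 from b1 — Nash equilibrium.
(a2, b1): Country 1 prefers a1 (13 > 9) — not an equilibrium.
(a2, b2): Country 1 prefers a1 (12 > 9); Country 2 prefers b1 (13 > 6) — not an equilibrium.

(a1, b2)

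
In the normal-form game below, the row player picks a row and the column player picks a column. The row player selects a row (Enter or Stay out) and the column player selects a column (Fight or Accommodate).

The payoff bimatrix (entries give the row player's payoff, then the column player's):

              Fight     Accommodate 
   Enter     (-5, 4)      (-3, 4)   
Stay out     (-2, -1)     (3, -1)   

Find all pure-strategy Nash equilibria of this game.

(Enter, Fight): the row player prefers Stay out (-2 > -5) — not an equilibrium.
(Enter, Accommodate): the row player prefers Stay out (3 > -3) — not an equilibrium.
(Stay out, Fight): the row player gets -2 ≥ -5 from Enter, and the column player gets -1 ≥ -1 from Accommodate — Nash equilibrium.
(Stay out, Accommodate): the row player gets 3 ≥ -3 from Enter, and the column player gets -1 ≥ -1 from Fight — Nash equilibrium.

(Stay out, Fight) and (Stay out, Accommodate)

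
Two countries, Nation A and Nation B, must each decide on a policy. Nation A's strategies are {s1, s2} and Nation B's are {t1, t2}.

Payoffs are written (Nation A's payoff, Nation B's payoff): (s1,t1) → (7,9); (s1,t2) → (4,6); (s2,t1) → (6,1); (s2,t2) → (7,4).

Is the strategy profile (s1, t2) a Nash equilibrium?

At (s1, t2), Nation A earns 4; switching to s2 would give 7, so Nation A would deviate.
Nation B earns 6; switching to t1 would give 9, so Nation B would deviate.
Since at least one player can profitably deviate, this is not a Nash equilibrium.

No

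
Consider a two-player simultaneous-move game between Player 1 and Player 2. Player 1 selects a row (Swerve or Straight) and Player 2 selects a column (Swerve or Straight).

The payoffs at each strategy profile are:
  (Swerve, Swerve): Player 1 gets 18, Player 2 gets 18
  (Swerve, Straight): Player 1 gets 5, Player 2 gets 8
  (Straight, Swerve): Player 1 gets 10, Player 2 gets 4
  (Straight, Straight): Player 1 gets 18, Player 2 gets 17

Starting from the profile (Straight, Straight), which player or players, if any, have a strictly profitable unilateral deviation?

Player 1 at (Straight, Straight) earns 18; deviating to Swerve yields 5 — not better.
Player 2 earns 17; deviating to Swerve yields 4 — not better.
Neither player can strictly improve; the profile is a Nash equilibrium.

Neither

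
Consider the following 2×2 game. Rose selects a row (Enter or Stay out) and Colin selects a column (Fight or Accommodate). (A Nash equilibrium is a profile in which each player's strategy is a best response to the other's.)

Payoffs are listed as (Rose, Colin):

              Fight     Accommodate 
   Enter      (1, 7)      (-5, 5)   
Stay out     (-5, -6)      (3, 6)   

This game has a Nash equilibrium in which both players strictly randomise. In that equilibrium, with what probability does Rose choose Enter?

6/7

Let x be the probability that Rose plays Enter. In a completely mixed equilibrium, Colin must be indifferent between Fight and Accommodate.
Colin's expected payoff from Fight is 7x − 6(1−x); from Accommodate it is 5x + 6(1−x).
Setting these equal: 13x − 6 = −x + 6, so x = 6/7.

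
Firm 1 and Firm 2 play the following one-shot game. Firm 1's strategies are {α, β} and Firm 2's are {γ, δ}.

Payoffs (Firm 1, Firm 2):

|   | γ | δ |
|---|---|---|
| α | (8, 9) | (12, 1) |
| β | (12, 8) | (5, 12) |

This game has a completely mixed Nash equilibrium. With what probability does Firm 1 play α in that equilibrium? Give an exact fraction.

1/3

Let p be the probability that Firm 1 plays α. In a completely mixed equilibrium, Firm 2 must be indifferent between γ and δ.
Firm 2's expected payoff from γ is 9p + 8(1−p); from δ it is p + 12(1−p).
Setting these equal: p + 8 = −11p + 12, so p = 1/3.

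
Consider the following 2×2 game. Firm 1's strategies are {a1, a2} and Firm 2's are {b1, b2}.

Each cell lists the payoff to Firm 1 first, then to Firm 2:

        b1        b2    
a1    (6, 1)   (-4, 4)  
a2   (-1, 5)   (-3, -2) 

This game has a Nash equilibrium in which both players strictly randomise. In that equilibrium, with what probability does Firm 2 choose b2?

7/8

Let q be the probability that Firm 2 plays b1. In a completely mixed equilibrium, Firm 1 must be indifferent between a1 and a2.
Firm 1's expected payoff from a1 is 6q − 4(1−q); from a2 it is −q − 3(1−q).
Setting these equal: 10q − 4 = 2q − 3, so q = 1/8.
Therefore Firm 2 plays b2 with probability 1 − 1/8 = 7/8.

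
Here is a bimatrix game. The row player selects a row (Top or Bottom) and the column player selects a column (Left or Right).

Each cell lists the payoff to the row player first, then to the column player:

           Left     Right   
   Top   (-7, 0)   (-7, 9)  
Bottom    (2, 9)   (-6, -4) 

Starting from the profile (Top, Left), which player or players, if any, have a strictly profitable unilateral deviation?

Both

The row player at (Top, Left) earns -7; deviating to Bottom yields 2 — a strict improvement.
The column player earns 0; deviating to Right yields 9 — a strict improvement.
Both the row player and the column player have strictly profitable deviations.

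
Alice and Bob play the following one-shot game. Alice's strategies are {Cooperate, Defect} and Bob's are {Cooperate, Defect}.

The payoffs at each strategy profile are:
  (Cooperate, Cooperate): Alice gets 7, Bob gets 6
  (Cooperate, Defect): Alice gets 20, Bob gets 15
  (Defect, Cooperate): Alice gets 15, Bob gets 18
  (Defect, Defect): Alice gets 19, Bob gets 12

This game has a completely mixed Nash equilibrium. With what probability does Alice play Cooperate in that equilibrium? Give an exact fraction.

2/5

Let r be the probability that Alice plays Cooperate. In a completely mixed equilibrium, Bob must be indifferent between Cooperate and Defect.
Bob's expected payoff from Cooperate is 6r + 18(1−r); from Defect it is 15r + 12(1−r).
Setting these equal: −12r + 18 = 3r + 12, so r = 2/5.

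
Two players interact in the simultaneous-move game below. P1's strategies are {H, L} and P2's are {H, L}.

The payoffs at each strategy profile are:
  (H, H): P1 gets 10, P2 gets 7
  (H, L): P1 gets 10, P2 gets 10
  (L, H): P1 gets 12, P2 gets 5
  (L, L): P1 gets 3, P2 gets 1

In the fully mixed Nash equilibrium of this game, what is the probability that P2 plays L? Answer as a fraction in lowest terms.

2/9

Let c be the probability that P2 plays H. In a completely mixed equilibrium, P1 must be indifferent between H and L.
P1's expected payoff from H is 10c + 10(1−c); from L it is 12c + 3(1−c).
Setting these equal: 10 = 9c + 3, so c = 7/9.
Therefore P2 plays L with probability 1 − 7/9 = 2/9.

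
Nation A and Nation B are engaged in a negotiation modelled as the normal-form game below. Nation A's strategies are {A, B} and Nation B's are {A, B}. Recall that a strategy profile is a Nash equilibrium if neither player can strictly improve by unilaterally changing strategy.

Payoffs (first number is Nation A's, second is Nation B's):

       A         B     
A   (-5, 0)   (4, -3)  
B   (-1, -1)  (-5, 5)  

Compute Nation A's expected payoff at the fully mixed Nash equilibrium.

-29/13

First find y, the probability Nation B plays A, from Nation A's indifference between A and B: −5y + 4(1−y) = −y − 5(1−y), giving y = 9/13.
Since Nation A is indifferent in equilibrium, Nation A's expected payoff equals the payoff from either row against (9/13, 4/13). Using A: −5(9/13) + 4(4/13) = -29/13.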